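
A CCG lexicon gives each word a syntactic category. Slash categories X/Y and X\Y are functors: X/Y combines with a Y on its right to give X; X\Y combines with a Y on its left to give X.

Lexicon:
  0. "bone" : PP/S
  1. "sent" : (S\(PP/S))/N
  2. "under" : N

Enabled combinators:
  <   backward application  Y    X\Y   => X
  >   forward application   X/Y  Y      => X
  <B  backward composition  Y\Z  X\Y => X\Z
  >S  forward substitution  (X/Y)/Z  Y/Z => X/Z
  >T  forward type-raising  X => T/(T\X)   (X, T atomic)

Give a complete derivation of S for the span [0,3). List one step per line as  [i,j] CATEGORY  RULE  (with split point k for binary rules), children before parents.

[0,1] PP/S  lex  "bone"
[1,2] (S\(PP/S))/N  lex  "sent"
[2,3] N  lex  "under"
[1,3] S\(PP/S)  >  k=2
[0,3] S  <  k=1

[0,3] S   <
  [0,1] "bone" : PP/S
  [1,3] S\(PP/S)   >
    [1,2] "sent" : (S\(PP/S))/N
    [2,3] "under" : N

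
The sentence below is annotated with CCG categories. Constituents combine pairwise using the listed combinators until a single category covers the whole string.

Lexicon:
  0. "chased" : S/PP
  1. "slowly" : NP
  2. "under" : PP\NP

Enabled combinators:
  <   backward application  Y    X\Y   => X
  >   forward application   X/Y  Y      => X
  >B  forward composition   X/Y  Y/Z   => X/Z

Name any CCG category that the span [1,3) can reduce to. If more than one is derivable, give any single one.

PP

[0,3] S   >
  [0,1] "chased" : S/PP
  [1,3] PP   <
    [1,2] "slowly" : NP
    [2,3] "under" : PP\NP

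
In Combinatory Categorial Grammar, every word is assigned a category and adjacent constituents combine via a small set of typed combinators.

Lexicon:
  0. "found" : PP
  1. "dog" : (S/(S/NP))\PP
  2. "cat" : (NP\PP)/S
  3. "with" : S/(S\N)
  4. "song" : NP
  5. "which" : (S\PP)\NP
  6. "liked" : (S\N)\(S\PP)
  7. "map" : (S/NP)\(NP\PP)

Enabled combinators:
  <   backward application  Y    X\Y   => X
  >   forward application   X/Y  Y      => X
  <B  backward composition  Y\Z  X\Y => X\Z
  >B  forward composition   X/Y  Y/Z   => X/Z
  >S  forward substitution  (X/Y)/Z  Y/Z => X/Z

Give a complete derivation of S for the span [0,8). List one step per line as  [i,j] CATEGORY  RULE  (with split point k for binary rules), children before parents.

[0,1] PP  lex  "found"
[1,2] (S/(S/NP))\PP  lex  "dog"
[0,2] S/(S/NP)  <  k=1
[2,3] (NP\PP)/S  lex  "cat"
[3,4] S/(S\N)  lex  "with"
[4,5] NP  lex  "song"
[5,6] (S\PP)\NP  lex  "which"
[4,6] S\PP  <  k=5
[6,7] (S\N)\(S\PP)  lex  "liked"
[4,7] S\N  <  k=6
[3,7] S  >  k=4
[2,7] NP\PP  >  k=3
[7,8] (S/NP)\(NP\PP)  lex  "map"
[2,8] S/NP  <  k=7
[0,8] S  >  k=2

[0,8] S   >
  [0,2] S/(S/NP)   <
    [0,1] "found" : PP
    [1,2] "dog" : (S/(S/NP))\PP
  [2,8] S/NP   <
    [2,7] NP\PP   >
      [2,3] "cat" : (NP\PP)/S
      [3,7] S   >
        [3,4] "with" : S/(S\N)
        [4,7] S\N   <
          [4,6] S\PP   <
            [4,5] "song" : NP
            [5,6] "which" : (S\PP)\NP
          [6,7] "liked" : (S\N)\(S\PP)
    [7,8] "map" : (S/NP)\(NP\PP)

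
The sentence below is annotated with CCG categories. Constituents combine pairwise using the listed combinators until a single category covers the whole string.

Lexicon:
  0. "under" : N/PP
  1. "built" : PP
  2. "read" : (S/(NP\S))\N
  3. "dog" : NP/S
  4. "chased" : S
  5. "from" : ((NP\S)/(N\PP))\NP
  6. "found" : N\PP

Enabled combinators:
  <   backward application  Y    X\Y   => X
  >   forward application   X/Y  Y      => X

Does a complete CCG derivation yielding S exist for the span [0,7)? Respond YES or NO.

YES

[0,7] S   >
  [0,3] S/(NP\S)   <
    [0,2] N   >
      [0,1] "under" : N/PP
      [1,2] "built" : PP
    [2,3] "read" : (S/(NP\S))\N
  [3,7] NP\S   >
    [3,6] (NP\S)/(N\PP)   <
      [3,5] NP   >
        [3,4] "dog" : NP/S
        [4,5] "chased" : S
      [5,6] "from" : ((NP\S)/(N\PP))\NP
    [6,7] "found" : N\PP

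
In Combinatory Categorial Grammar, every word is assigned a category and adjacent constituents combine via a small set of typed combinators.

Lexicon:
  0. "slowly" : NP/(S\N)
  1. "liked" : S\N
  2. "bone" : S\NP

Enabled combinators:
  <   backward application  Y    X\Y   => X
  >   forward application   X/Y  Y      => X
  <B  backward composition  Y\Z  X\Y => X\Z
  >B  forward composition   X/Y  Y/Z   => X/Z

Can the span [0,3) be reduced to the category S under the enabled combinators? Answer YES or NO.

[0,3] S   <
  [0,2] NP   >
    [0,1] "slowly" : NP/(S\N)
    [1,2] "liked" : S\N
  [2,3] "bone" : S\NP

YES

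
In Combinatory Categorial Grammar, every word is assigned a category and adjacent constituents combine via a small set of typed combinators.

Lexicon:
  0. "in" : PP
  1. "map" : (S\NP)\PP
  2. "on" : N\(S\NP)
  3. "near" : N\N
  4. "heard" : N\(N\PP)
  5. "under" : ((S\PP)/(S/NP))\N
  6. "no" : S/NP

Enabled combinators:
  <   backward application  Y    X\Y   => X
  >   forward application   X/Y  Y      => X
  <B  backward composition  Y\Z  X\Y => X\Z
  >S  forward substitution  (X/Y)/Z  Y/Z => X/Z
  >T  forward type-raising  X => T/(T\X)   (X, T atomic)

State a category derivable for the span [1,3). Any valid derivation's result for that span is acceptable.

N\PP

[0,7] S   >
  [0,1] S/(S\PP)   >T
    [0,1] "in" : PP
  [1,7] S\PP   >
    [1,6] (S\PP)/(S/NP)   <
      [1,5] N   <
        [1,4] N\PP   <B
          [1,3] N\PP   <B
            [1,2] "map" : (S\NP)\PP
            [2,3] "on" : N\(S\NP)
          [3,4] "near" : N\N
        [4,5] "heard" : N\(N\PP)
      [5,6] "under" : ((S\PP)/(S/NP))\N
    [6,7] "no" : S/NP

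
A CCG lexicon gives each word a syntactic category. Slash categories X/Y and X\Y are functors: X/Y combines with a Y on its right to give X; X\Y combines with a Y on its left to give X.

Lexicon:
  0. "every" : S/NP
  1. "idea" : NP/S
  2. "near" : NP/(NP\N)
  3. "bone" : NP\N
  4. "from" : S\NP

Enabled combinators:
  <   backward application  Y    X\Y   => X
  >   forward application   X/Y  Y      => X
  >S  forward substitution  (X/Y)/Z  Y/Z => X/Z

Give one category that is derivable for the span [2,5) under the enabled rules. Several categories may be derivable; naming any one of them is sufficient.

[0,5] S   >
  [0,1] "every" : S/NP
  [1,5] NP   >
    [1,2] "idea" : NP/S
    [2,5] S   <
      [2,4] NP   >
        [2,3] "near" : NP/(NP\N)
        [3,4] "bone" : NP\N
      [4,5] "from" : S\NP

S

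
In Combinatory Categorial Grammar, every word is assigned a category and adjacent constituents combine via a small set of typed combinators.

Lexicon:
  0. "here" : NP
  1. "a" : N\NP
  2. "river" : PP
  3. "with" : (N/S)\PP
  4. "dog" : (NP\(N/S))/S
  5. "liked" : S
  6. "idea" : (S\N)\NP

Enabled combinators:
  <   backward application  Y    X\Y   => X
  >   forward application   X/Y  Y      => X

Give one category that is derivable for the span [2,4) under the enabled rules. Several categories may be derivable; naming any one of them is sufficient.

N/S

[0,7] S   <
  [0,2] N   <
    [0,1] "here" : NP
    [1,2] "a" : N\NP
  [2,7] S\N   <
    [2,6] NP   <
      [2,4] N/S   <
        [2,3] "river" : PP
        [3,4] "with" : (N/S)\PP
      [4,6] NP\(N/S)   >
        [4,5] "dog" : (NP\(N/S))/S
        [5,6] "liked" : S
    [6,7] "idea" : (S\N)\NP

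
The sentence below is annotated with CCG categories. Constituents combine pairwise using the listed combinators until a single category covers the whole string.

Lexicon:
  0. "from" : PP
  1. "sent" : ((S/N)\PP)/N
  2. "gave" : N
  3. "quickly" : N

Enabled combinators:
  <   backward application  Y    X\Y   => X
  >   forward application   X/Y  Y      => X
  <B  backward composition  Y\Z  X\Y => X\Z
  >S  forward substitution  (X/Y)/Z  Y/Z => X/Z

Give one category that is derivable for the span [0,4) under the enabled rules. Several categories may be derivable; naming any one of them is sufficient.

[0,4] S   >
  [0,3] S/N   <
    [0,1] "from" : PP
    [1,3] (S/N)\PP   >
      [1,2] "sent" : ((S/N)\PP)/N
      [2,3] "gave" : N
  [3,4] "quickly" : N

S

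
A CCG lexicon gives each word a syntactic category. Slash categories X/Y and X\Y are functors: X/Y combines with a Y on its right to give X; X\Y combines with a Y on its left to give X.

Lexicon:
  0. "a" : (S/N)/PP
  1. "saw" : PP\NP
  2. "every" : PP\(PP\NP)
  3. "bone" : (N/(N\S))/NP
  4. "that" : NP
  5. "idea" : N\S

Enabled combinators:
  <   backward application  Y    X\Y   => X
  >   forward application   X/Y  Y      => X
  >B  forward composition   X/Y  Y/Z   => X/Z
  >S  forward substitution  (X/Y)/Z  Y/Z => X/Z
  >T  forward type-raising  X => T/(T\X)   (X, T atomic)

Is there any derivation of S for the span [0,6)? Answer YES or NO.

[0,6] S   >
  [0,3] S/N   >
    [0,1] "a" : (S/N)/PP
    [1,3] PP   <
      [1,2] "saw" : PP\NP
      [2,3] "every" : PP\(PP\NP)
  [3,6] N   >
    [3,5] N/(N\S)   >
      [3,4] "bone" : (N/(N\S))/NP
      [4,5] "that" : NP
    [5,6] "idea" : N\S

YES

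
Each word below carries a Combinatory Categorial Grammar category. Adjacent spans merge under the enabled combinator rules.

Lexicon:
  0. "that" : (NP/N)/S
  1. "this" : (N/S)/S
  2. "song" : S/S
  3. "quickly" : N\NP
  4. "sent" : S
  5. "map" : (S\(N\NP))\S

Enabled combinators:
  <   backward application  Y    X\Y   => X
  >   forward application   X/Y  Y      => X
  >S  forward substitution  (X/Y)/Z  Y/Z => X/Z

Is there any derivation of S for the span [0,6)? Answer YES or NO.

NO

(NP/N)/S (N/S)/S S/S N\NP S (S\(N\NP))\S
CKY chart[0,6] = {NP, NP/S}; S ∉ chart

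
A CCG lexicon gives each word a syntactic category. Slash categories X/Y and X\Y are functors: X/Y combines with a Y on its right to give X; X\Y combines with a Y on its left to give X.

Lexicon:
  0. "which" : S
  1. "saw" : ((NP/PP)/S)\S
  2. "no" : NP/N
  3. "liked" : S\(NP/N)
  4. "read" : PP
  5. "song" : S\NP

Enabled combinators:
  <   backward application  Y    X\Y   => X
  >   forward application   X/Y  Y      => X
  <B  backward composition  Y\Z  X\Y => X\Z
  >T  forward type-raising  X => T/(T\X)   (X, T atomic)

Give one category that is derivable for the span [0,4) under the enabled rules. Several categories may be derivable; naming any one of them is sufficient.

[0,6] S   <
  [0,5] NP   >
    [0,4] NP/PP   >
      [0,2] (NP/PP)/S   <
        [0,1] "which" : S
        [1,2] "saw" : ((NP/PP)/S)\S
      [2,4] S   <
        [2,3] "no" : NP/N
        [3,4] "liked" : S\(NP/N)
    [4,5] "read" : PP
  [5,6] "song" : S\NP

NP/PP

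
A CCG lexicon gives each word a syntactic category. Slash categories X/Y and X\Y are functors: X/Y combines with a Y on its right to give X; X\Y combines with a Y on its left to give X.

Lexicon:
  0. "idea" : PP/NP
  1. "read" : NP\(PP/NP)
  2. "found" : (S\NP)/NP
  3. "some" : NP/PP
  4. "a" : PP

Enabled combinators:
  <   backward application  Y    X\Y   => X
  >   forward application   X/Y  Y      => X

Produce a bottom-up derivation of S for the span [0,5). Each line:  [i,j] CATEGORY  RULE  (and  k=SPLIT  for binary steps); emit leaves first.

[0,1] PP/NP  lex  "idea"
[1,2] NP\(PP/NP)  lex  "read"
[0,2] NP  <  k=1
[2,3] (S\NP)/NP  lex  "found"
[3,4] NP/PP  lex  "some"
[4,5] PP  lex  "a"
[3,5] NP  >  k=4
[2,5] S\NP  >  k=3
[0,5] S  <  k=2

[0,5] S   <
  [0,2] NP   <
    [0,1] "idea" : PP/NP
    [1,2] "read" : NP\(PP/NP)
  [2,5] S\NP   >
    [2,3] "found" : (S\NP)/NP
    [3,5] NP   >
      [3,4] "some" : NP/PP
      [4,5] "a" : PP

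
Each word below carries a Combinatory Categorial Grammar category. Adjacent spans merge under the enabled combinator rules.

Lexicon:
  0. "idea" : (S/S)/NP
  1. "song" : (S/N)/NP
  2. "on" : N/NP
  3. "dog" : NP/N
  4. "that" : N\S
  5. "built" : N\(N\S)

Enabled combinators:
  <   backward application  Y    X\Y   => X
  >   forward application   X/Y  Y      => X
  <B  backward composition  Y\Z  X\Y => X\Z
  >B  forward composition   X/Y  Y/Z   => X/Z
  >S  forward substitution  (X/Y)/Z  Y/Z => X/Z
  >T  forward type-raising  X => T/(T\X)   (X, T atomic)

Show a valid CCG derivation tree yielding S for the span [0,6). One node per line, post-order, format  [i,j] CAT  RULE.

[0,6] S   >
  [0,3] S/NP   >S
    [0,1] "idea" : (S/S)/NP
    [1,3] S/NP   >S
      [1,2] "song" : (S/N)/NP
      [2,3] "on" : N/NP
  [3,6] NP   >
    [3,4] "dog" : NP/N
    [4,6] N   <
      [4,5] "that" : N\S
      [5,6] "built" : N\(N\S)

[0,1] (S/S)/NP  lex  "idea"
[1,2] (S/N)/NP  lex  "song"
[2,3] N/NP  lex  "on"
[1,3] S/NP  >S  k=2
[0,3] S/NP  >S  k=1
[3,4] NP/N  lex  "dog"
[4,5] N\S  lex  "that"
[5,6] N\(N\S)  lex  "built"
[4,6] N  <  k=5
[3,6] NP  >  k=4
[0,6] S  >  k=3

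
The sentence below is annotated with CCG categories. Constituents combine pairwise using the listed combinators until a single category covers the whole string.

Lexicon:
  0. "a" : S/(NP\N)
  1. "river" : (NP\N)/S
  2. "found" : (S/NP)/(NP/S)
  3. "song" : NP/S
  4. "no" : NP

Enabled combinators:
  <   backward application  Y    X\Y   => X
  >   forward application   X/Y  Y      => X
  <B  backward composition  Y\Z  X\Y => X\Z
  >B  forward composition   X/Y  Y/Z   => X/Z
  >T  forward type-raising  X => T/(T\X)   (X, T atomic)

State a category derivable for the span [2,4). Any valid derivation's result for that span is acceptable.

[0,5] S   >
  [0,1] "a" : S/(NP\N)
  [1,5] NP\N   >
    [1,2] "river" : (NP\N)/S
    [2,5] S   >
      [2,4] S/NP   >
        [2,3] "found" : (S/NP)/(NP/S)
        [3,4] "song" : NP/S
      [4,5] "no" : NP

S/NP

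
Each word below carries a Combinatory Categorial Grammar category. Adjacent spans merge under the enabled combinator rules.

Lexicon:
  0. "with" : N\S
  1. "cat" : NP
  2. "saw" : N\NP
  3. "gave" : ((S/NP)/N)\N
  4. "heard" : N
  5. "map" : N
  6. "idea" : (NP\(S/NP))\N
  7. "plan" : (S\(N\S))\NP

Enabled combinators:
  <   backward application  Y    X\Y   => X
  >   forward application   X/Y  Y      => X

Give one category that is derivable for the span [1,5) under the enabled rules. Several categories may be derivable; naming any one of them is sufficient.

[0,8] S   <
  [0,1] "with" : N\S
  [1,8] S\(N\S)   <
    [1,7] NP   <
      [1,5] S/NP   >
        [1,4] (S/NP)/N   <
          [1,3] N   <
            [1,2] "cat" : NP
            [2,3] "saw" : N\NP
          [3,4] "gave" : ((S/NP)/N)\N
        [4,5] "heard" : N
      [5,7] NP\(S/NP)   <
        [5,6] "map" : N
        [6,7] "idea" : (NP\(S/NP))\N
    [7,8] "plan" : (S\(N\S))\NP

S/NP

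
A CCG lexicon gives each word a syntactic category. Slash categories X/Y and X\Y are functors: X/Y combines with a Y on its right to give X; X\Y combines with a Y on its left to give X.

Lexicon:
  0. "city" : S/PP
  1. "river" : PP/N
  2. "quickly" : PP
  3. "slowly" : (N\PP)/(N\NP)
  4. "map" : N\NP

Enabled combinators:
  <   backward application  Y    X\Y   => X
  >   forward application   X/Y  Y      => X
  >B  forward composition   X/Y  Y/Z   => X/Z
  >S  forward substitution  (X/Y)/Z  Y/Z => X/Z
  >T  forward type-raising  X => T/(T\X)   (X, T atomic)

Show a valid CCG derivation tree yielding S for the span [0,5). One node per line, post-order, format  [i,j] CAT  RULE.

[0,1] S/PP  lex  "city"
[1,2] PP/N  lex  "river"
[0,2] S/N  >B  k=1
[2,3] PP  lex  "quickly"
[2,3] N/(N\PP)  >T
[3,4] (N\PP)/(N\NP)  lex  "slowly"
[4,5] N\NP  lex  "map"
[3,5] N\PP  >  k=4
[2,5] N  >  k=3
[0,5] S  >  k=2

[0,5] S   >
  [0,2] S/N   >B
    [0,1] "city" : S/PP
    [1,2] "river" : PP/N
  [2,5] N   >
    [2,3] N/(N\PP)   >T
      [2,3] "quickly" : PP
    [3,5] N\PP   >
      [3,4] "slowly" : (N\PP)/(N\NP)
      [4,5] "map" : N\NP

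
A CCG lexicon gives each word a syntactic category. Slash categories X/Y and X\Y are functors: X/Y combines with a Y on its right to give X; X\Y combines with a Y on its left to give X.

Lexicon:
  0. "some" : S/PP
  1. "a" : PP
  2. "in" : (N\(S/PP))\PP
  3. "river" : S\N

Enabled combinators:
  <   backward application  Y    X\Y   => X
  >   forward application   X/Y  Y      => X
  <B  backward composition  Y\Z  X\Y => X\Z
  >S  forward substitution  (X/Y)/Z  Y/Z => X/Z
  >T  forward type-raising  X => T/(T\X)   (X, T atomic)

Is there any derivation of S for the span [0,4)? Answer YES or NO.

[0,4] S   <
  [0,3] N   <
    [0,1] "some" : S/PP
    [1,3] N\(S/PP)   <
      [1,2] "a" : PP
      [2,3] "in" : (N\(S/PP))\PP
  [3,4] "river" : S\N

YES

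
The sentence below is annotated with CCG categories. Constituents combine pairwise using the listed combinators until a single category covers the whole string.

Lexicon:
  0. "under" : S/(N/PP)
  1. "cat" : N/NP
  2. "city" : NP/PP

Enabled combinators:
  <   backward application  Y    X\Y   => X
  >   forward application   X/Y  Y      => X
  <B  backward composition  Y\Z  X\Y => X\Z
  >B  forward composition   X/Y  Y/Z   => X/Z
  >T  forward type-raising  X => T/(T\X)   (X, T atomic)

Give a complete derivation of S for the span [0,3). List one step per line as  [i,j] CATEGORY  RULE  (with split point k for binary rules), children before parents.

[0,1] S/(N/PP)  lex  "under"
[1,2] N/NP  lex  "cat"
[2,3] NP/PP  lex  "city"
[1,3] N/PP  >B  k=2
[0,3] S  >  k=1

[0,3] S   >
  [0,1] "under" : S/(N/PP)
  [1,3] N/PP   >B
    [1,2] "cat" : N/NP
    [2,3] "city" : NP/PP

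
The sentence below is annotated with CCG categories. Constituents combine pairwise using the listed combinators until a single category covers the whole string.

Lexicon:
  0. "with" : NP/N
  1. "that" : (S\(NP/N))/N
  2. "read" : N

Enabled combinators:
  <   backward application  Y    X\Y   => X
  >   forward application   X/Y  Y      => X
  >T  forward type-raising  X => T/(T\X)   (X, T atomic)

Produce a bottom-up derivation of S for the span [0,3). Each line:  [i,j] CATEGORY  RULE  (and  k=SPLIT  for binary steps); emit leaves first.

[0,1] NP/N  lex  "with"
[1,2] (S\(NP/N))/N  lex  "that"
[2,3] N  lex  "read"
[1,3] S\(NP/N)  >  k=2
[0,3] S  <  k=1

[0,3] S   <
  [0,1] "with" : NP/N
  [1,3] S\(NP/N)   >
    [1,2] "that" : (S\(NP/N))/N
    [2,3] "read" : N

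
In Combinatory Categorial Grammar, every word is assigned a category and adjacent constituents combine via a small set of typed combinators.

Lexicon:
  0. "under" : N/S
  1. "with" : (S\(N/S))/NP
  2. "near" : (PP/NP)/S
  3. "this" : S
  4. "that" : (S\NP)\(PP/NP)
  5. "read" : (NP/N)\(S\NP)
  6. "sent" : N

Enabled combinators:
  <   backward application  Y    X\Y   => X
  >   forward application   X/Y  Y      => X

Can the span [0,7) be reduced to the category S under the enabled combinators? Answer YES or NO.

YES

[0,7] S   <
  [0,1] "under" : N/S
  [1,7] S\(N/S)   >
    [1,2] "with" : (S\(N/S))/NP
    [2,7] NP   >
      [2,6] NP/N   <
        [2,5] S\NP   <
          [2,4] PP/NP   >
            [2,3] "near" : (PP/NP)/S
            [3,4] "this" : S
          [4,5] "that" : (S\NP)\(PP/NP)
        [5,6] "read" : (NP/N)\(S\NP)
      [6,7] "sent" : N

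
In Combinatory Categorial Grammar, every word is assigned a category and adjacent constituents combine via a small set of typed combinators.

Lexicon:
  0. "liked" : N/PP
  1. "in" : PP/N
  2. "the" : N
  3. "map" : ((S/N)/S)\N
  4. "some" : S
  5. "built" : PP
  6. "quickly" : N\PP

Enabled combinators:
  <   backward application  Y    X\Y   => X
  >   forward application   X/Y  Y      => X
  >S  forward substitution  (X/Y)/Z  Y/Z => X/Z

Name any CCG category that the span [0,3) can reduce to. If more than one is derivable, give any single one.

[0,7] S   >
  [0,5] S/N   >
    [0,4] (S/N)/S   <
      [0,3] N   >
        [0,1] "liked" : N/PP
        [1,3] PP   >
          [1,2] "in" : PP/N
          [2,3] "the" : N
      [3,4] "map" : ((S/N)/S)\N
    [4,5] "some" : S
  [5,7] N   <
    [5,6] "built" : PP
    [6,7] "quickly" : N\PP

N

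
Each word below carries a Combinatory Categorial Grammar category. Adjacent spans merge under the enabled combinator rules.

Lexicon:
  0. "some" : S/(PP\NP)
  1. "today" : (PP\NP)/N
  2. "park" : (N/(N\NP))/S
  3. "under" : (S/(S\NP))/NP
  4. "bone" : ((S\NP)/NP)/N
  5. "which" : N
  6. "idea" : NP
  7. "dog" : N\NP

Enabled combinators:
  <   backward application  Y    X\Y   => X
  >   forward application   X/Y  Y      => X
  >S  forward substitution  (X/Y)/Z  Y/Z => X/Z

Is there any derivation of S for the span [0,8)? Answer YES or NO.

[0,8] S   >
  [0,1] "some" : S/(PP\NP)
  [1,8] PP\NP   >
    [1,2] "today" : (PP\NP)/N
    [2,8] N   >
      [2,7] N/(N\NP)   >
        [2,3] "park" : (N/(N\NP))/S
        [3,7] S   >
          [3,6] S/NP   >S
            [3,4] "under" : (S/(S\NP))/NP
            [4,6] (S\NP)/NP   >
              [4,5] "bone" : ((S\NP)/NP)/N
              [5,6] "which" : N
          [6,7] "idea" : NP
      [7,8] "dog" : N\NP

YES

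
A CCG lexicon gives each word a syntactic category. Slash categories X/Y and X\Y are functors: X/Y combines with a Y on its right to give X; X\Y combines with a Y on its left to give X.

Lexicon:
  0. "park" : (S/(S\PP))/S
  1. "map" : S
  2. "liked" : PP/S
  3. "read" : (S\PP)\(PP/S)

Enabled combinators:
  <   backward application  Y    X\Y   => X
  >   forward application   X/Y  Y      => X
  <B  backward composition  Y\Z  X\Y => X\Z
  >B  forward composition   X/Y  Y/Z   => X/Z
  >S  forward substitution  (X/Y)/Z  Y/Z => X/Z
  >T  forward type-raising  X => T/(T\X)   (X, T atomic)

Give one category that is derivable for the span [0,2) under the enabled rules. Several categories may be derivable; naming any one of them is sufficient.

S/(S\PP)

[0,4] S   >
  [0,2] S/(S\PP)   >
    [0,1] "park" : (S/(S\PP))/S
    [1,2] "map" : S
  [2,4] S\PP   <
    [2,3] "liked" : PP/S
    [3,4] "read" : (S\PP)\(PP/S)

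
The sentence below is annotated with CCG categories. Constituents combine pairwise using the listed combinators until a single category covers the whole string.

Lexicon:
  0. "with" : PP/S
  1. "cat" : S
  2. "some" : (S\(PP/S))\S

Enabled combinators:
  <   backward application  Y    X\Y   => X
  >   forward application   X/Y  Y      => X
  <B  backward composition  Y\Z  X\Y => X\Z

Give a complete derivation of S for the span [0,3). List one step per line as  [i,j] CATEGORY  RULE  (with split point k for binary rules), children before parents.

[0,3] S   <
  [0,1] "with" : PP/S
  [1,3] S\(PP/S)   <
    [1,2] "cat" : S
    [2,3] "some" : (S\(PP/S))\S

[0,1] PP/S  lex  "with"
[1,2] S  lex  "cat"
[2,3] (S\(PP/S))\S  lex  "some"
[1,3] S\(PP/S)  <  k=2
[0,3] S  <  k=1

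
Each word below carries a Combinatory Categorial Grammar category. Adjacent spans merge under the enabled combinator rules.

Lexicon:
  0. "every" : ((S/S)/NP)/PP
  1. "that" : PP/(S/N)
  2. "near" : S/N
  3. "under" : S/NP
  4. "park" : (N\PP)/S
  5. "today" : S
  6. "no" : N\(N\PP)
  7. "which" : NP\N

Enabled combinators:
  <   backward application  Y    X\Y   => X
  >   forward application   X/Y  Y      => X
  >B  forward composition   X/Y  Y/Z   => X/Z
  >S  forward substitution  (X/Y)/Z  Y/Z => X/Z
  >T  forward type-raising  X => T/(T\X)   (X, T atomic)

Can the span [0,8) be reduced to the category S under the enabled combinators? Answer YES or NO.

YES

[0,8] S   >
  [0,4] S/NP   >S
    [0,3] (S/S)/NP   >
      [0,1] "every" : ((S/S)/NP)/PP
      [1,3] PP   >
        [1,2] "that" : PP/(S/N)
        [2,3] "near" : S/N
    [3,4] "under" : S/NP
  [4,8] NP   <
    [4,7] N   <
      [4,6] N\PP   >
        [4,5] "park" : (N\PP)/S
        [5,6] "today" : S
      [6,7] "no" : N\(N\PP)
    [7,8] "which" : NP\N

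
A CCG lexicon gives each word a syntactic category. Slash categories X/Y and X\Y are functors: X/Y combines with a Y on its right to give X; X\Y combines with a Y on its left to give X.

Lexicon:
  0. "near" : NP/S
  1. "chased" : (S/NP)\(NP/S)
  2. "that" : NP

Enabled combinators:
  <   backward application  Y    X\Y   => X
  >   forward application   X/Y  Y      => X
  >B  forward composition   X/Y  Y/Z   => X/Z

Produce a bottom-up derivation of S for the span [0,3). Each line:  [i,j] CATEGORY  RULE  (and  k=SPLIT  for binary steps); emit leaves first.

[0,3] S   >
  [0,2] S/NP   <
    [0,1] "near" : NP/S
    [1,2] "chased" : (S/NP)\(NP/S)
  [2,3] "that" : NP

[0,1] NP/S  lex  "near"
[1,2] (S/NP)\(NP/S)  lex  "chased"
[0,2] S/NP  <  k=1
[2,3] NP  lex  "that"
[0,3] S  >  k=2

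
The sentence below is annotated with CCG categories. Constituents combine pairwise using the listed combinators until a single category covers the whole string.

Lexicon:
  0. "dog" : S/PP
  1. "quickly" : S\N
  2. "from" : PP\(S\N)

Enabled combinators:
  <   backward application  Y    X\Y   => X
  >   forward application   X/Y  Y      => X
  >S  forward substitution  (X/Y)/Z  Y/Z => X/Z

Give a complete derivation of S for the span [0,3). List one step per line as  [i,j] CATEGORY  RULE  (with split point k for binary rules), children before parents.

[0,1] S/PP  lex  "dog"
[1,2] S\N  lex  "quickly"
[2,3] PP\(S\N)  lex  "from"
[1,3] PP  <  k=2
[0,3] S  >  k=1

[0,3] S   >
  [0,1] "dog" : S/PP
  [1,3] PP   <
    [1,2] "quickly" : S\N
    [2,3] "from" : PP\(S\N)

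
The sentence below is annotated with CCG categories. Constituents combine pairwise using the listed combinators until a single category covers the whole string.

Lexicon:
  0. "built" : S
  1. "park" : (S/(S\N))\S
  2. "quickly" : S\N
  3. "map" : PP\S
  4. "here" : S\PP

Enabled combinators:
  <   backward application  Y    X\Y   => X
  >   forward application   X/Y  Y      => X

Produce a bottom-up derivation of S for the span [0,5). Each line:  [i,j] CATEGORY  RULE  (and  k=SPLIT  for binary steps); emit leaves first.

[0,1] S  lex  "built"
[1,2] (S/(S\N))\S  lex  "park"
[0,2] S/(S\N)  <  k=1
[2,3] S\N  lex  "quickly"
[0,3] S  >  k=2
[3,4] PP\S  lex  "map"
[0,4] PP  <  k=3
[4,5] S\PP  lex  "here"
[0,5] S  <  k=4

[0,5] S   <
  [0,4] PP   <
    [0,3] S   >
      [0,2] S/(S\N)   <
        [0,1] "built" : S
        [1,2] "park" : (S/(S\N))\S
      [2,3] "quickly" : S\N
    [3,4] "map" : PP\S
  [4,5] "here" : S\PP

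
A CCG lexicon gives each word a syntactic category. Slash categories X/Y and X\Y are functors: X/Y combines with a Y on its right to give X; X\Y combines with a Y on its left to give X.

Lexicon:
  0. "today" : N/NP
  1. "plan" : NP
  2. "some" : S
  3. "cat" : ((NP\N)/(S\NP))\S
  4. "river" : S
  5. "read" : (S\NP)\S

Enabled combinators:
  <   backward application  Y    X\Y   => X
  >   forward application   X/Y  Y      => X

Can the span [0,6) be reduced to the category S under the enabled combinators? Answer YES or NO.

NO

N/NP NP S ((NP\N)/(S\NP))\S S (S\NP)\S
CKY chart[0,6] = {NP}; S ∉ chart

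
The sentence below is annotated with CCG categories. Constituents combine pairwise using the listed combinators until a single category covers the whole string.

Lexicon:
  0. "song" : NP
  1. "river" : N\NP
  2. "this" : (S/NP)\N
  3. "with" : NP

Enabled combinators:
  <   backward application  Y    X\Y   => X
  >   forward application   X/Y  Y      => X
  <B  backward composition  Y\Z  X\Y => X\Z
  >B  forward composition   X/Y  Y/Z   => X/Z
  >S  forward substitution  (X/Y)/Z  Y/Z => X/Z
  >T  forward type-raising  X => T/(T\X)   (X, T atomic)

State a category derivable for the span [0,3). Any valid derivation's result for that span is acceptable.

S/NP

[0,4] S   >
  [0,3] S/NP   <
    [0,2] N   <
      [0,1] "song" : NP
      [1,2] "river" : N\NP
    [2,3] "this" : (S/NP)\N
  [3,4] "with" : NP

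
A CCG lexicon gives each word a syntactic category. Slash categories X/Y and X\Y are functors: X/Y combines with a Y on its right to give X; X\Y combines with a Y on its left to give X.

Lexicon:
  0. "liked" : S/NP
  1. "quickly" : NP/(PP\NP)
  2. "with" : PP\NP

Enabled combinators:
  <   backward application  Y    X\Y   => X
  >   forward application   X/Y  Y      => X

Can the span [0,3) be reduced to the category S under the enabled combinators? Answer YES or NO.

[0,3] S   >
  [0,1] "liked" : S/NP
  [1,3] NP   >
    [1,2] "quickly" : NP/(PP\NP)
    [2,3] "with" : PP\NP

YES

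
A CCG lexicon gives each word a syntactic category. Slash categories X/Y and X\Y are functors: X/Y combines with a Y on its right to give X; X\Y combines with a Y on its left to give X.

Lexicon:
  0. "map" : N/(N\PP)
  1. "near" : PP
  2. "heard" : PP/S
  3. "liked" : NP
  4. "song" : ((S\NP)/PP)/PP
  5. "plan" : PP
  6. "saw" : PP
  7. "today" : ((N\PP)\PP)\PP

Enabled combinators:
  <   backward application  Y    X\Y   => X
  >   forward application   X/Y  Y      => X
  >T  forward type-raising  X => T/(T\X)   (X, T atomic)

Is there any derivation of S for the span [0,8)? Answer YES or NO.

NO

N/(N\PP) PP PP/S NP ((S\NP)/PP)/PP PP PP ((N\PP)\PP)\PP
CKY chart[0,8] = {N, N/(N\N), NP/(NP\N), PP/(PP\N), S/(S\N)}; S ∉ chart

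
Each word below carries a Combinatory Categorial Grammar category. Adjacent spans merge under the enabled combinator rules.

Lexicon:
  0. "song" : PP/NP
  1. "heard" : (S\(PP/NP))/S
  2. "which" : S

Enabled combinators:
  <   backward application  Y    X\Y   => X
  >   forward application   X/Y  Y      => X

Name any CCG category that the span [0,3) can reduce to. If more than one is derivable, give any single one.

S

[0,3] S   <
  [0,1] "song" : PP/NP
  [1,3] S\(PP/NP)   >
    [1,2] "heard" : (S\(PP/NP))/S
    [2,3] "which" : S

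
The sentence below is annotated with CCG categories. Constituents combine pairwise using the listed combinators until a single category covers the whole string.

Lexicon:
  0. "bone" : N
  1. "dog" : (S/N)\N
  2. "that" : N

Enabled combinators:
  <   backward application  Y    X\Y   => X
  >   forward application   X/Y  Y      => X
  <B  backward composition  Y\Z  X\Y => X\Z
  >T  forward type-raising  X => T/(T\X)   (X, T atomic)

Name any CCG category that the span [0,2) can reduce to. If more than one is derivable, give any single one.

S/N

[0,3] S   >
  [0,2] S/N   <
    [0,1] "bone" : N
    [1,2] "dog" : (S/N)\N
  [2,3] "that" : N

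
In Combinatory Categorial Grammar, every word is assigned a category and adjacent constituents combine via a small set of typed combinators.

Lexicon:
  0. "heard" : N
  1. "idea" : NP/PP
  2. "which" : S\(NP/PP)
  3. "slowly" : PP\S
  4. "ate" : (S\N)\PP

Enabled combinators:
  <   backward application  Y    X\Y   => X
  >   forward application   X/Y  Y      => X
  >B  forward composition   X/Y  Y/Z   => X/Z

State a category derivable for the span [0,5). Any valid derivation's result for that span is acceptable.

[0,5] S   <
  [0,1] "heard" : N
  [1,5] S\N   <
    [1,4] PP   <
      [1,3] S   <
        [1,2] "idea" : NP/PP
        [2,3] "which" : S\(NP/PP)
      [3,4] "slowly" : PP\S
    [4,5] "ate" : (S\N)\PP

S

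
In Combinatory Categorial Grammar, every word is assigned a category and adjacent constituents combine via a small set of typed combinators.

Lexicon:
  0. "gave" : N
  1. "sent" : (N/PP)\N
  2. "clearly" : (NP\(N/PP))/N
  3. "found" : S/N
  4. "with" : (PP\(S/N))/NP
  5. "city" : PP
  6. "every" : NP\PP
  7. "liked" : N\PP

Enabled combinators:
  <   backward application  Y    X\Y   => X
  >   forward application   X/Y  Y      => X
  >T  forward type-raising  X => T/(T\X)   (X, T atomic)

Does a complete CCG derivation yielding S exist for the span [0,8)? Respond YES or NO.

N (N/PP)\N (NP\(N/PP))/N S/N (PP\(S/N))/NP PP NP\PP N\PP
CKY chart[0,8] = {N/(N\NP), NP, NP/(NP\NP), PP/(PP\NP), S/(S\NP)}; S ∉ chart

NO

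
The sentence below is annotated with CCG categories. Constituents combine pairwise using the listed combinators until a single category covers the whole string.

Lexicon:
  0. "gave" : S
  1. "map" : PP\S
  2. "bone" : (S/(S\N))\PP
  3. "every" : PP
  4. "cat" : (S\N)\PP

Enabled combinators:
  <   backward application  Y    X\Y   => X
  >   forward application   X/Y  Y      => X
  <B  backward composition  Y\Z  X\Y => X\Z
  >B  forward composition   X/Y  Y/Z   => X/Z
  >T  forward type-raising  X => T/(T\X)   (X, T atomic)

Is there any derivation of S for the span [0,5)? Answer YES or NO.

[0,5] S   >
  [0,3] S/(S\N)   <
    [0,2] PP   <
      [0,1] "gave" : S
      [1,2] "map" : PP\S
    [2,3] "bone" : (S/(S\N))\PP
  [3,5] S\N   <
    [3,4] "every" : PP
    [4,5] "cat" : (S\N)\PP

YES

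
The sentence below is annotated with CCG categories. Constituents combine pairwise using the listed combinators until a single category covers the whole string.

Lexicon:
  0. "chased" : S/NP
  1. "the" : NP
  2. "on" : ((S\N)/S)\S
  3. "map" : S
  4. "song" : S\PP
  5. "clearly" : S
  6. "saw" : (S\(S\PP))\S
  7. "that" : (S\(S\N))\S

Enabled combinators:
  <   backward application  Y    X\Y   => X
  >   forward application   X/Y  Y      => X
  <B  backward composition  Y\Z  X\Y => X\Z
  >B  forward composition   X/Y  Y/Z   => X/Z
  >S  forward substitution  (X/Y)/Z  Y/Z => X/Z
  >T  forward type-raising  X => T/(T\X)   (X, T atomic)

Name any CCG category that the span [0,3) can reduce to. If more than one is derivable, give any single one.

[0,8] S   <
  [0,4] S\N   >
    [0,3] (S\N)/S   <
      [0,2] S   >
        [0,1] "chased" : S/NP
        [1,2] "the" : NP
      [2,3] "on" : ((S\N)/S)\S
    [3,4] "map" : S
  [4,8] S\(S\N)   <
    [4,7] S   <
      [4,5] "song" : S\PP
      [5,7] S\(S\PP)   <
        [5,6] "clearly" : S
        [6,7] "saw" : (S\(S\PP))\S
    [7,8] "that" : (S\(S\N))\S

(S\N)/S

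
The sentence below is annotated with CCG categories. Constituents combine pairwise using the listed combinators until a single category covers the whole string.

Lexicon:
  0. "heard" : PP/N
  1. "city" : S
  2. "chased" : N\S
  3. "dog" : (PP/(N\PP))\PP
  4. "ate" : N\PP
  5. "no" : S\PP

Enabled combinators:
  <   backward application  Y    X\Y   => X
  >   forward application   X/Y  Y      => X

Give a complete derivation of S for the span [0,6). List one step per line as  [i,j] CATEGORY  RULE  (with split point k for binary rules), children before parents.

[0,6] S   <
  [0,5] PP   >
    [0,4] PP/(N\PP)   <
      [0,3] PP   >
        [0,1] "heard" : PP/N
        [1,3] N   <
          [1,2] "city" : S
          [2,3] "chased" : N\S
      [3,4] "dog" : (PP/(N\PP))\PP
    [4,5] "ate" : N\PP
  [5,6] "no" : S\PP

[0,1] PP/N  lex  "heard"
[1,2] S  lex  "city"
[2,3] N\S  lex  "chased"
[1,3] N  <  k=2
[0,3] PP  >  k=1
[3,4] (PP/(N\PP))\PP  lex  "dog"
[0,4] PP/(N\PP)  <  k=3
[4,5] N\PP  lex  "ate"
[0,5] PP  >  k=4
[5,6] S\PP  lex  "no"
[0,6] S  <  k=5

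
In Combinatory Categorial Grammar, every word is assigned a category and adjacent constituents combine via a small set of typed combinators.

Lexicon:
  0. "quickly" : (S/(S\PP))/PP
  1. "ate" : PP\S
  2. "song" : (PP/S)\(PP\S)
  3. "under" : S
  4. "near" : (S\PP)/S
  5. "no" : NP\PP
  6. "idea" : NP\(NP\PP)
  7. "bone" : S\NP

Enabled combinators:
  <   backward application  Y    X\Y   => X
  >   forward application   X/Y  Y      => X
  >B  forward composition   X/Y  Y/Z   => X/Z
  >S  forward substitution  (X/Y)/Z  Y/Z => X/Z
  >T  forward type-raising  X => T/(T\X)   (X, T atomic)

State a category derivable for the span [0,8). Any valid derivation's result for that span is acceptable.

S

[0,8] S   >
  [0,4] S/(S\PP)   >
    [0,1] "quickly" : (S/(S\PP))/PP
    [1,4] PP   >
      [1,3] PP/S   <
        [1,2] "ate" : PP\S
        [2,3] "song" : (PP/S)\(PP\S)
      [3,4] "under" : S
  [4,8] S\PP   >
    [4,5] "near" : (S\PP)/S
    [5,8] S   <
      [5,7] NP   <
        [5,6] "no" : NP\PP
        [6,7] "idea" : NP\(NP\PP)
      [7,8] "bone" : S\NP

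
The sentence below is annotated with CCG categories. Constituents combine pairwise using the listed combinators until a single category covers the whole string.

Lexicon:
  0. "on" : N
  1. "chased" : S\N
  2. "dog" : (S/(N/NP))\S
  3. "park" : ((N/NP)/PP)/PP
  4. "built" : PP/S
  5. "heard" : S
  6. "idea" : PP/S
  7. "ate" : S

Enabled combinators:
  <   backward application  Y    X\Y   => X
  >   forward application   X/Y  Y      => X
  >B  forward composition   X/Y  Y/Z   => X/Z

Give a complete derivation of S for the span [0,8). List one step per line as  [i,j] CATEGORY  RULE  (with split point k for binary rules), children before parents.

[0,1] N  lex  "on"
[1,2] S\N  lex  "chased"
[0,2] S  <  k=1
[2,3] (S/(N/NP))\S  lex  "dog"
[0,3] S/(N/NP)  <  k=2
[3,4] ((N/NP)/PP)/PP  lex  "park"
[4,5] PP/S  lex  "built"
[5,6] S  lex  "heard"
[4,6] PP  >  k=5
[3,6] (N/NP)/PP  >  k=4
[6,7] PP/S  lex  "idea"
[7,8] S  lex  "ate"
[6,8] PP  >  k=7
[3,8] N/NP  >  k=6
[0,8] S  >  k=3

[0,8] S   >
  [0,3] S/(N/NP)   <
    [0,2] S   <
      [0,1] "on" : N
      [1,2] "chased" : S\N
    [2,3] "dog" : (S/(N/NP))\S
  [3,8] N/NP   >
    [3,6] (N/NP)/PP   >
      [3,4] "park" : ((N/NP)/PP)/PP
      [4,6] PP   >
        [4,5] "built" : PP/S
        [5,6] "heard" : S
    [6,8] PP   >
      [6,7] "idea" : PP/S
      [7,8] "ate" : S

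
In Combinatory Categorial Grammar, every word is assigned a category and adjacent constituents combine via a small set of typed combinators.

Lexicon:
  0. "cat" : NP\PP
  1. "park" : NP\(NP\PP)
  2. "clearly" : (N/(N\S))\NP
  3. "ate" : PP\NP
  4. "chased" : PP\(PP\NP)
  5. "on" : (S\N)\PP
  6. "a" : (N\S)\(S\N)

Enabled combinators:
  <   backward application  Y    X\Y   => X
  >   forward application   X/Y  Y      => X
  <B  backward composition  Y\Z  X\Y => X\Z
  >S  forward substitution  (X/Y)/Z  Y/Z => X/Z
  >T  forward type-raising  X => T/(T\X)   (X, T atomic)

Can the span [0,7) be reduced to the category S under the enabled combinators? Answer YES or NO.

NO

NP\PP NP\(NP\PP) (N/(N\S))\NP PP\NP PP\(PP\NP) (S\N)\PP (N\S)\(S\N)
CKY chart[0,7] = {N, N/(N\N), NP/(NP\N), PP/(PP\N), S/(S\N)}; S ∉ chart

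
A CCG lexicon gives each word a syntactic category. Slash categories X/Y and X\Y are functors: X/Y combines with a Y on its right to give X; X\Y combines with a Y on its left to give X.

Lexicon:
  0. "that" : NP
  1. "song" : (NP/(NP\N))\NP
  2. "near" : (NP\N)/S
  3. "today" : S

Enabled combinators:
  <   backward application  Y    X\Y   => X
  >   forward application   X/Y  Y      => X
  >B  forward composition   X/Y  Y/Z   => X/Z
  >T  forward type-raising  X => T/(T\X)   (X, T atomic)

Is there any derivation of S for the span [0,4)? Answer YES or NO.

NP (NP/(NP\N))\NP (NP\N)/S S
CKY chart[0,4] = {N/(N\NP), NP, NP/(NP\NP), NP/(S\S), PP/(PP\NP), S/(S\NP)}; S ∉ chart

NO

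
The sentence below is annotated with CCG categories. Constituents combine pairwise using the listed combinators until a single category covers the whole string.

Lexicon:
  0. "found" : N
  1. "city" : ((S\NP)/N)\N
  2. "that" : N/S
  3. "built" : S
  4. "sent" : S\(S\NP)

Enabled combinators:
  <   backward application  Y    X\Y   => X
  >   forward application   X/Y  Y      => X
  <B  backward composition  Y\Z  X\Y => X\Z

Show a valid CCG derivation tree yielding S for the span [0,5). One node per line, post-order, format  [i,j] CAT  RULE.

[0,1] N  lex  "found"
[1,2] ((S\NP)/N)\N  lex  "city"
[0,2] (S\NP)/N  <  k=1
[2,3] N/S  lex  "that"
[3,4] S  lex  "built"
[2,4] N  >  k=3
[0,4] S\NP  >  k=2
[4,5] S\(S\NP)  lex  "sent"
[0,5] S  <  k=4

[0,5] S   <
  [0,4] S\NP   >
    [0,2] (S\NP)/N   <
      [0,1] "found" : N
      [1,2] "city" : ((S\NP)/N)\N
    [2,4] N   >
      [2,3] "that" : N/S
      [3,4] "built" : S
  [4,5] "sent" : S\(S\NP)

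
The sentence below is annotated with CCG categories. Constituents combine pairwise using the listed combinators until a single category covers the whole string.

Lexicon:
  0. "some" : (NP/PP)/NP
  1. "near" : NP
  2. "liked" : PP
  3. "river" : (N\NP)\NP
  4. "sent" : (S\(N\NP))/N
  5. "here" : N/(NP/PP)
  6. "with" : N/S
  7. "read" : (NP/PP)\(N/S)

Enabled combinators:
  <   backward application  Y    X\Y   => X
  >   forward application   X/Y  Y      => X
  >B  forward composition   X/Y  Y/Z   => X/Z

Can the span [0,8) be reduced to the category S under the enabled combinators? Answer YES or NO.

[0,8] S   <
  [0,4] N\NP   <
    [0,3] NP   >
      [0,2] NP/PP   >
        [0,1] "some" : (NP/PP)/NP
        [1,2] "near" : NP
      [2,3] "liked" : PP
    [3,4] "river" : (N\NP)\NP
  [4,8] S\(N\NP)   >
    [4,5] "sent" : (S\(N\NP))/N
    [5,8] N   >
      [5,6] "here" : N/(NP/PP)
      [6,8] NP/PP   <
        [6,7] "with" : N/S
        [7,8] "read" : (NP/PP)\(N/S)

YES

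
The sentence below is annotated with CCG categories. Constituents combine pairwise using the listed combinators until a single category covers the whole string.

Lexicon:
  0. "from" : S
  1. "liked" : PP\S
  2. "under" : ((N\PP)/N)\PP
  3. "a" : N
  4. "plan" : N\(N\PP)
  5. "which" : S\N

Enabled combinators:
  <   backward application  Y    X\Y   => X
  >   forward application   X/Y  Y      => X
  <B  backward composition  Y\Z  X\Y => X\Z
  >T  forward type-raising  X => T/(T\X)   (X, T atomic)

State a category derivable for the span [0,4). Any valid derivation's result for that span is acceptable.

[0,6] S   <
  [0,5] N   <
    [0,4] N\PP   >
      [0,3] (N\PP)/N   <
        [0,2] PP   <
          [0,1] "from" : S
          [1,2] "liked" : PP\S
        [2,3] "under" : ((N\PP)/N)\PP
      [3,4] "a" : N
    [4,5] "plan" : N\(N\PP)
  [5,6] "which" : S\N

N\PP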